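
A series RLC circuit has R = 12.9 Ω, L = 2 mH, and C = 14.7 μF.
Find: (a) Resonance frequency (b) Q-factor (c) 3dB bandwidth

Step 1 — Resonance: ω₀ = 1/√(LC) = 1/√(0.002·1.47e-05) = 5832 rad/s.
Step 2 — f₀ = ω₀/(2π) = 928.2 Hz.
Step 3 — Series Q: Q = ω₀L/R = 5832·0.002/12.9 = 0.9042.
Step 4 — Bandwidth: Δω = ω₀/Q = 6450 rad/s; BW = Δω/(2π) = 1027 Hz.

(a) f₀ = 928.2 Hz  (b) Q = 0.9042  (c) BW = 1027 Hz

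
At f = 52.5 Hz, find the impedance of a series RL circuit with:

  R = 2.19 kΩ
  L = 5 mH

Step 1 — Angular frequency: ω = 2π·f = 2π·52.5 = 329.9 rad/s.
Step 2 — Component impedances:
  R: Z = R = 2190 Ω
  L: Z = jωL = j·329.9·0.005 = 0 + j1.649 Ω
Step 3 — Series combination: Z_total = R + L = 2190 + j1.649 Ω = 2190∠0.0° Ω.

Z = 2190 + j1.649 Ω = 2190∠0.0° Ω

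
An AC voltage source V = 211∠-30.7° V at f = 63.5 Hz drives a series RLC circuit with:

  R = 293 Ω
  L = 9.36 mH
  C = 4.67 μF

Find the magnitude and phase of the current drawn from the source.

Step 1 — Angular frequency: ω = 2π·f = 2π·63.5 = 399 rad/s.
Step 2 — Component impedances:
  R: Z = R = 293 Ω
  L: Z = jωL = j·399·0.00936 = 0 + j3.734 Ω
  C: Z = 1/(jωC) = -j/(ω·C) = 0 - j536.7 Ω
Step 3 — Series combination: Z_total = R + L + C = 293 - j533 Ω = 608.2∠-61.2° Ω.
Step 4 — Source phasor: V = 211∠-30.7° V = 181.4 - j107.7 V.
Step 5 — Ohm's law: I = V / Z_total = (181.4 - j107.7) / (293 - j533) = 0.2989 + j0.1761 A.
Step 6 — Convert to polar: |I| = 0.3469 A, ∠I = 30.5°.

I = 0.3469∠30.5° A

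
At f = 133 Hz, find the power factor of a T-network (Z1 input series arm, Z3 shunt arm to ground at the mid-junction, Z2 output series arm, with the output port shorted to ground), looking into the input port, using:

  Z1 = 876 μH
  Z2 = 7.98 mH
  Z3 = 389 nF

Step 1 — Angular frequency: ω = 2π·f = 2π·133 = 835.7 rad/s.
Step 2 — Component impedances:
  Z1: Z = jωL = j·835.7·0.000876 = 0 + j0.732 Ω
  Z2: Z = jωL = j·835.7·0.00798 = 0 + j6.669 Ω
  Z3: Z = 1/(jωC) = -j/(ω·C) = 0 - j3076 Ω
Step 3 — With the output port shorted to ground, the output series arm Z2 runs from the junction to ground; the shunt arm Z3 also runs from the junction to ground. They appear in parallel: Z3 || Z2 = 0 + j6.683 Ω.
Step 4 — Series with input arm Z1: Z_in = Z1 + (Z3 || Z2) = 0 + j7.415 Ω = 7.415∠90.0° Ω.
Step 5 — Power factor: PF = cos(φ) = Re(Z)/|Z| = 0/7.415 = 0.
Step 6 — Type: Im(Z) = 7.415 ⇒ lagging (phase φ = 90.0°).

PF = 0 (lagging, φ = 90.0°)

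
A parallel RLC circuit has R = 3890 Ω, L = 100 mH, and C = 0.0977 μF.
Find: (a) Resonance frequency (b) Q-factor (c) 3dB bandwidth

Step 1 — Resonance: ω₀ = 1/√(LC) = 1/√(0.1·9.77e-08) = 1.012e+04 rad/s.
Step 2 — f₀ = ω₀/(2π) = 1610 Hz.
Step 3 — Parallel Q: Q = R/(ω₀L) = 3890/(1.012e+04·0.1) = 3.845.
Step 4 — Bandwidth: Δω = ω₀/Q = 2631 rad/s; BW = Δω/(2π) = 418.8 Hz.

(a) f₀ = 1610 Hz  (b) Q = 3.845  (c) BW = 418.8 Hz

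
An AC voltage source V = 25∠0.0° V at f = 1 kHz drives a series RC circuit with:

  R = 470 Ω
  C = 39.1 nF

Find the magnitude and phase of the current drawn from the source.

Step 1 — Angular frequency: ω = 2π·f = 2π·1000 = 6283 rad/s.
Step 2 — Component impedances:
  R: Z = R = 470 Ω
  C: Z = 1/(jωC) = -j/(ω·C) = 0 - j4070 Ω
Step 3 — Series combination: Z_total = R + C = 470 - j4070 Ω = 4098∠-83.4° Ω.
Step 4 — Source phasor: V = 25∠0.0° V = 25 V.
Step 5 — Ohm's law: I = V / Z_total = (25) / (470 - j4070) = 0.0006998 + j0.006061 A.
Step 6 — Convert to polar: |I| = 0.006101 A, ∠I = 83.4°.

I = 0.006101∠83.4° A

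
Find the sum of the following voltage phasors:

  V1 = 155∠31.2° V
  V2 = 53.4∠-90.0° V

Step 1 — Convert each phasor to rectangular form:
  V1 = 155·(cos(31.2°) + j·sin(31.2°)) = 132.6 + j80.29 V
  V2 = 53.4·(cos(-90.0°) + j·sin(-90.0°)) = 0 - j53.4 V
Step 2 — Sum components: V_total = 132.6 + j26.89 V.
Step 3 — Convert to polar: |V_total| = 135.3 V, ∠V_total = 11.5°.

V_total = 135.3∠11.5° V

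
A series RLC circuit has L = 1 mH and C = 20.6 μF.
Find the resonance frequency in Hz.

Step 1 — Resonance condition Im(Z)=0 gives ω₀ = 1/√(LC).
Step 2 — ω₀ = 1/√(0.001·2.06e-05) = 6967 rad/s.
Step 3 — f₀ = ω₀/(2π) = 1109 Hz.

f₀ = 1109 Hz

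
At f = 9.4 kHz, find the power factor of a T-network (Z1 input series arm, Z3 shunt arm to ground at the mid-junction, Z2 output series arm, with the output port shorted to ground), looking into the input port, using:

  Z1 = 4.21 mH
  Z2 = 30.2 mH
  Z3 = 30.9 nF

Step 1 — Angular frequency: ω = 2π·f = 2π·9400 = 5.906e+04 rad/s.
Step 2 — Component impedances:
  Z1: Z = jωL = j·5.906e+04·0.00421 = 0 + j248.7 Ω
  Z2: Z = jωL = j·5.906e+04·0.0302 = 0 + j1784 Ω
  Z3: Z = 1/(jωC) = -j/(ω·C) = 0 - j547.9 Ω
Step 3 — With the output port shorted to ground, the output series arm Z2 runs from the junction to ground; the shunt arm Z3 also runs from the junction to ground. They appear in parallel: Z3 || Z2 = 0 - j790.9 Ω.
Step 4 — Series with input arm Z1: Z_in = Z1 + (Z3 || Z2) = 0 - j542.3 Ω = 542.3∠-90.0° Ω.
Step 5 — Power factor: PF = cos(φ) = Re(Z)/|Z| = 0/542.3 = 0.
Step 6 — Type: Im(Z) = -542.3 ⇒ leading (phase φ = -90.0°).

PF = 0 (leading, φ = -90.0°)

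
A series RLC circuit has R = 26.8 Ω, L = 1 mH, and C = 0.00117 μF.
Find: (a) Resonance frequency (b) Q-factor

Step 1 — Resonance condition Im(Z)=0 gives ω₀ = 1/√(LC).
Step 2 — ω₀ = 1/√(0.001·1.17e-09) = 9.245e+05 rad/s.
Step 3 — f₀ = ω₀/(2π) = 1.471e+05 Hz.
Step 4 — Series Q: Q = ω₀L/R = 9.245e+05·0.001/26.8 = 34.5.

(a) f₀ = 1.471e+05 Hz  (b) Q = 34.5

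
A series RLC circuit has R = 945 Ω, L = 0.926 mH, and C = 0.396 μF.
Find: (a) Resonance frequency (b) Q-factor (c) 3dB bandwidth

Step 1 — Resonance condition Im(Z)=0 gives ω₀ = 1/√(LC).
Step 2 — ω₀ = 1/√(0.000926·3.96e-07) = 5.222e+04 rad/s.
Step 3 — f₀ = ω₀/(2π) = 8311 Hz.
Step 4 — Series Q: Q = ω₀L/R = 5.222e+04·0.000926/945 = 0.05117.
Step 5 — 3dB bandwidth: Δω = ω₀/Q = 1.021e+06 rad/s; BW = Δω/(2π) = 1.624e+05 Hz.

(a) f₀ = 8311 Hz  (b) Q = 0.05117  (c) BW = 1.624e+05 Hz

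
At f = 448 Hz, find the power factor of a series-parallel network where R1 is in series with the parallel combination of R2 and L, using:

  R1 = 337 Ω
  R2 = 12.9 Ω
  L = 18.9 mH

Step 1 — Angular frequency: ω = 2π·f = 2π·448 = 2815 rad/s.
Step 2 — Component impedances:
  R1: Z = R = 337 Ω
  R2: Z = R = 12.9 Ω
  L: Z = jωL = j·2815·0.0189 = 0 + j53.2 Ω
Step 3 — Parallel branch: R2 || L = 1/(1/R2 + 1/L) = 12.18 + j2.954 Ω.
Step 4 — Series with R1: Z_total = R1 + (R2 || L) = 349.2 + j2.954 Ω = 349.2∠0.5° Ω.
Step 5 — Power factor: PF = cos(φ) = Re(Z)/|Z| = 349.2/349.2 = 1.
Step 6 — Type: Im(Z) = 2.954 ⇒ lagging (phase φ = 0.5°).

PF = 1 (lagging, φ = 0.5°)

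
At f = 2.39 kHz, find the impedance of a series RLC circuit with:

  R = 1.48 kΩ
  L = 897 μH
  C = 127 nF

Step 1 — Angular frequency: ω = 2π·f = 2π·2390 = 1.502e+04 rad/s.
Step 2 — Component impedances:
  R: Z = R = 1480 Ω
  L: Z = jωL = j·1.502e+04·0.000897 = 0 + j13.47 Ω
  C: Z = 1/(jωC) = -j/(ω·C) = 0 - j524.3 Ω
Step 3 — Series combination: Z_total = R + L + C = 1480 - j510.9 Ω = 1566∠-19.0° Ω.

Z = 1480 - j510.9 Ω = 1566∠-19.0° Ω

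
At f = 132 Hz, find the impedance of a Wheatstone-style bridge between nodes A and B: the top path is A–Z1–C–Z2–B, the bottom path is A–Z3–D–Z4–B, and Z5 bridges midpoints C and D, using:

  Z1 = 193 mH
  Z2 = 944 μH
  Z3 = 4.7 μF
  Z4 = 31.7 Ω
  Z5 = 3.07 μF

Step 1 — Angular frequency: ω = 2π·f = 2π·132 = 829.4 rad/s.
Step 2 — Component impedances:
  Z1: Z = jωL = j·829.4·0.193 = 0 + j160.1 Ω
  Z2: Z = jωL = j·829.4·0.000944 = 0 + j0.7829 Ω
  Z3: Z = 1/(jωC) = -j/(ω·C) = 0 - j256.5 Ω
  Z4: Z = R = 31.7 Ω
  Z5: Z = 1/(jωC) = -j/(ω·C) = 0 - j392.7 Ω
Step 3 — Bridge requires nodal analysis (the Z5 bridge couples midpoints C and D, so the two paths cannot be reduced to a simple series/parallel combination). Setting node B to ground and injecting 1 A at node A, the 3-node admittance system at A, C, D solves to V_A = Z_AB = 77 + j399.4 Ω = 406.8∠79.1° Ω.

Z = 77 + j399.4 Ω = 406.8∠79.1° Ω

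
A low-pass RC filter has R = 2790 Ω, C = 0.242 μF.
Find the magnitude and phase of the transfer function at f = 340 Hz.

Step 1 — Angular frequency: ω = 2π·340 = 2136 rad/s.
Step 2 — Transfer function: H(jω) = 1/(1 + jωRC).
Step 3 — Denominator: 1 + jωRC = 1 + j·2136·2790·2.42e-07 = 1 + j1.442.
Step 4 — H = 0.3246 - j0.4682.
Step 5 — Magnitude: |H| = 0.5698 (-4.9 dB); phase: φ = -55.3°.

|H| = 0.5698 (-4.9 dB), φ = -55.3°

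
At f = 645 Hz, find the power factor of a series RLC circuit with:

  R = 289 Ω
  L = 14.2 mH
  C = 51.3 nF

Step 1 — Angular frequency: ω = 2π·f = 2π·645 = 4053 rad/s.
Step 2 — Component impedances:
  R: Z = R = 289 Ω
  L: Z = jωL = j·4053·0.0142 = 0 + j57.55 Ω
  C: Z = 1/(jωC) = -j/(ω·C) = 0 - j4810 Ω
Step 3 — Series combination: Z_total = R + L + C = 289 - j4752 Ω = 4761∠-86.5° Ω.
Step 4 — Power factor: PF = cos(φ) = Re(Z)/|Z| = 289/4761 = 0.0607.
Step 5 — Type: Im(Z) = -4752 ⇒ leading (phase φ = -86.5°).

PF = 0.0607 (leading, φ = -86.5°)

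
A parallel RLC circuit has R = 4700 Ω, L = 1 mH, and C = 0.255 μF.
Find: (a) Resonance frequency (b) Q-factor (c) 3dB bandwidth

Step 1 — Resonance: ω₀ = 1/√(LC) = 1/√(0.001·2.55e-07) = 6.262e+04 rad/s.
Step 2 — f₀ = ω₀/(2π) = 9967 Hz.
Step 3 — Parallel Q: Q = R/(ω₀L) = 4700/(6.262e+04·0.001) = 75.05.
Step 4 — Bandwidth: Δω = ω₀/Q = 834.4 rad/s; BW = Δω/(2π) = 132.8 Hz.

(a) f₀ = 9967 Hz  (b) Q = 75.05  (c) BW = 132.8 Hz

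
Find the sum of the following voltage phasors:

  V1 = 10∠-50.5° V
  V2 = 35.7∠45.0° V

Step 1 — Convert each phasor to rectangular form:
  V1 = 10·(cos(-50.5°) + j·sin(-50.5°)) = 6.361 - j7.716 V
  V2 = 35.7·(cos(45.0°) + j·sin(45.0°)) = 25.24 + j25.24 V
Step 2 — Sum components: V_total = 31.6 + j17.53 V.
Step 3 — Convert to polar: |V_total| = 36.14 V, ∠V_total = 29.0°.

V_total = 36.14∠29.0° V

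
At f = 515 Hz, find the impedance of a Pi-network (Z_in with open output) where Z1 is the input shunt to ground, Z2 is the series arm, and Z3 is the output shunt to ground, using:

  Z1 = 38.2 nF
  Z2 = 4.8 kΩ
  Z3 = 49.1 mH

Step 1 — Angular frequency: ω = 2π·f = 2π·515 = 3236 rad/s.
Step 2 — Component impedances:
  Z1: Z = 1/(jωC) = -j/(ω·C) = 0 - j8090 Ω
  Z2: Z = R = 4800 Ω
  Z3: Z = jωL = j·3236·0.0491 = 0 + j158.9 Ω
Step 3 — With open output, the series arm Z2 and the output shunt Z3 appear in series to ground: Z2 + Z3 = 4800 + j158.9 Ω.
Step 4 — Parallel with input shunt Z1: Z_in = Z1 || (Z2 + Z3) = 3655 - j2050 Ω = 4191∠-29.3° Ω.

Z = 3655 - j2050 Ω = 4191∠-29.3° Ω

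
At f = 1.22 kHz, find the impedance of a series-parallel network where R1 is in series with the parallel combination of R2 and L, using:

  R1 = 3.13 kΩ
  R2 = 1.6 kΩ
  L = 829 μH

Step 1 — Angular frequency: ω = 2π·f = 2π·1220 = 7665 rad/s.
Step 2 — Component impedances:
  R1: Z = R = 3130 Ω
  R2: Z = R = 1600 Ω
  L: Z = jωL = j·7665·0.000829 = 0 + j6.355 Ω
Step 3 — Parallel branch: R2 || L = 1/(1/R2 + 1/L) = 0.02524 + j6.355 Ω.
Step 4 — Series with R1: Z_total = R1 + (R2 || L) = 3130 + j6.355 Ω = 3130∠0.1° Ω.

Z = 3130 + j6.355 Ω = 3130∠0.1° Ω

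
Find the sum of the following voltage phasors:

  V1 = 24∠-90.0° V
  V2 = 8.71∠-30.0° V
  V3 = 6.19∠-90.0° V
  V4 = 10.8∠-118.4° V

Step 1 — Convert each phasor to rectangular form:
  V1 = 24·(cos(-90.0°) + j·sin(-90.0°)) = 0 - j24 V
  V2 = 8.71·(cos(-30.0°) + j·sin(-30.0°)) = 7.543 - j4.355 V
  V3 = 6.19·(cos(-90.0°) + j·sin(-90.0°)) = 0 - j6.19 V
  V4 = 10.8·(cos(-118.4°) + j·sin(-118.4°)) = -5.137 - j9.5 V
Step 2 — Sum components: V_total = 2.406 - j44.05 V.
Step 3 — Convert to polar: |V_total| = 44.11 V, ∠V_total = -86.9°.

V_total = 44.11∠-86.9° V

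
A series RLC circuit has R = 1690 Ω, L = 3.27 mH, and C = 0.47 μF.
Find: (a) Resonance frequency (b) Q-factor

Step 1 — Resonance condition Im(Z)=0 gives ω₀ = 1/√(LC).
Step 2 — ω₀ = 1/√(0.00327·4.7e-07) = 2.551e+04 rad/s.
Step 3 — f₀ = ω₀/(2π) = 4060 Hz.
Step 4 — Series Q: Q = ω₀L/R = 2.551e+04·0.00327/1690 = 0.04936.

(a) f₀ = 4060 Hz  (b) Q = 0.04936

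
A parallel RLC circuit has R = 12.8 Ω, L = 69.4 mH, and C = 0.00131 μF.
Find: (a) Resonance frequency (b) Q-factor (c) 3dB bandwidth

Step 1 — Resonance: ω₀ = 1/√(LC) = 1/√(0.0694·1.31e-09) = 1.049e+05 rad/s.
Step 2 — f₀ = ω₀/(2π) = 1.669e+04 Hz.
Step 3 — Parallel Q: Q = R/(ω₀L) = 12.8/(1.049e+05·0.0694) = 0.001759.
Step 4 — Bandwidth: Δω = ω₀/Q = 5.964e+07 rad/s; BW = Δω/(2π) = 9.492e+06 Hz.

(a) f₀ = 1.669e+04 Hz  (b) Q = 0.001759  (c) BW = 9.492e+06 Hz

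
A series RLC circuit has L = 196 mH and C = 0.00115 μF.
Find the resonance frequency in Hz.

Step 1 — Resonance condition Im(Z)=0 gives ω₀ = 1/√(LC).
Step 2 — ω₀ = 1/√(0.196·1.15e-09) = 6.661e+04 rad/s.
Step 3 — f₀ = ω₀/(2π) = 1.06e+04 Hz.

f₀ = 1.06e+04 Hz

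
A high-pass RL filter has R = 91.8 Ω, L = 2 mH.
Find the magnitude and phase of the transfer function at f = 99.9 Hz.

Step 1 — Angular frequency: ω = 2π·99.9 = 627.7 rad/s.
Step 2 — Transfer function: H(jω) = jωL/(R + jωL).
Step 3 — Numerator jωL = j·1.255; denominator R + jωL = 91.8 + j1.255.
Step 4 — H = 0.000187 + j0.01367.
Step 5 — Magnitude: |H| = 0.01367 (-37.3 dB); phase: φ = 89.2°.

|H| = 0.01367 (-37.3 dB), φ = 89.2°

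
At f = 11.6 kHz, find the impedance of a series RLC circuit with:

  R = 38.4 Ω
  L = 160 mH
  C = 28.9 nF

Step 1 — Angular frequency: ω = 2π·f = 2π·1.16e+04 = 7.288e+04 rad/s.
Step 2 — Component impedances:
  R: Z = R = 38.4 Ω
  L: Z = jωL = j·7.288e+04·0.16 = 0 + j1.166e+04 Ω
  C: Z = 1/(jωC) = -j/(ω·C) = 0 - j474.7 Ω
Step 3 — Series combination: Z_total = R + L + C = 38.4 + j1.119e+04 Ω = 1.119e+04∠89.8° Ω.

Z = 38.4 + j1.119e+04 Ω = 1.119e+04∠89.8° Ω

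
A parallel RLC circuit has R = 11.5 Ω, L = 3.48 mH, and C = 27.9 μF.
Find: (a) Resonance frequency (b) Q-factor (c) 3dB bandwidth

Step 1 — Resonance: ω₀ = 1/√(LC) = 1/√(0.00348·2.79e-05) = 3209 rad/s.
Step 2 — f₀ = ω₀/(2π) = 510.8 Hz.
Step 3 — Parallel Q: Q = R/(ω₀L) = 11.5/(3209·0.00348) = 1.03.
Step 4 — Bandwidth: Δω = ω₀/Q = 3117 rad/s; BW = Δω/(2π) = 496 Hz.

(a) f₀ = 510.8 Hz  (b) Q = 1.03  (c) BW = 496 Hz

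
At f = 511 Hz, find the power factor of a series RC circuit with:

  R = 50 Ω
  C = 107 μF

Step 1 — Angular frequency: ω = 2π·f = 2π·511 = 3211 rad/s.
Step 2 — Component impedances:
  R: Z = R = 50 Ω
  C: Z = 1/(jωC) = -j/(ω·C) = 0 - j2.911 Ω
Step 3 — Series combination: Z_total = R + C = 50 - j2.911 Ω = 50.08∠-3.3° Ω.
Step 4 — Power factor: PF = cos(φ) = Re(Z)/|Z| = 50/50.085 = 0.9983.
Step 5 — Type: Im(Z) = -2.911 ⇒ leading (phase φ = -3.3°).

PF = 0.9983 (leading, φ = -3.3°)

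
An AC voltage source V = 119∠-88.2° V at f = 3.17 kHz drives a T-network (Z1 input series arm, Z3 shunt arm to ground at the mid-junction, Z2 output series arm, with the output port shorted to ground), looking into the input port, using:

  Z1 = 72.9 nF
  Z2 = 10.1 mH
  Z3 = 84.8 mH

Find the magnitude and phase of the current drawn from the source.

Step 1 — Angular frequency: ω = 2π·f = 2π·3170 = 1.992e+04 rad/s.
Step 2 — Component impedances:
  Z1: Z = 1/(jωC) = -j/(ω·C) = 0 - j688.7 Ω
  Z2: Z = jωL = j·1.992e+04·0.0101 = 0 + j201.2 Ω
  Z3: Z = jωL = j·1.992e+04·0.0848 = 0 + j1689 Ω
Step 3 — With the output port shorted to ground, the output series arm Z2 runs from the junction to ground; the shunt arm Z3 also runs from the junction to ground. They appear in parallel: Z3 || Z2 = 0 + j179.8 Ω.
Step 4 — Series with input arm Z1: Z_in = Z1 + (Z3 || Z2) = 0 - j508.9 Ω = 508.9∠-90.0° Ω.
Step 5 — Source phasor: V = 119∠-88.2° V = 3.738 - j118.9 V.
Step 6 — Ohm's law: I = V / Z_total = (3.738 - j118.9) / (0 - j508.9) = 0.2337 + j0.007344 A.
Step 7 — Convert to polar: |I| = 0.2338 A, ∠I = 1.8°.

I = 0.2338∠1.8° A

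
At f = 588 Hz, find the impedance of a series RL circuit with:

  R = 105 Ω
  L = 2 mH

Step 1 — Angular frequency: ω = 2π·f = 2π·588 = 3695 rad/s.
Step 2 — Component impedances:
  R: Z = R = 105 Ω
  L: Z = jωL = j·3695·0.002 = 0 + j7.389 Ω
Step 3 — Series combination: Z_total = R + L = 105 + j7.389 Ω = 105.3∠4.0° Ω.

Z = 105 + j7.389 Ω = 105.3∠4.0° Ω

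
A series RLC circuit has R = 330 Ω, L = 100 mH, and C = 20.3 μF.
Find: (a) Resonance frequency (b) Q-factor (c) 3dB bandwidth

Step 1 — Resonance condition Im(Z)=0 gives ω₀ = 1/√(LC).
Step 2 — ω₀ = 1/√(0.1·2.03e-05) = 701.9 rad/s.
Step 3 — f₀ = ω₀/(2π) = 111.7 Hz.
Step 4 — Series Q: Q = ω₀L/R = 701.9·0.1/330 = 0.2127.
Step 5 — 3dB bandwidth: Δω = ω₀/Q = 3300 rad/s; BW = Δω/(2π) = 525.2 Hz.

(a) f₀ = 111.7 Hz  (b) Q = 0.2127  (c) BW = 525.2 Hz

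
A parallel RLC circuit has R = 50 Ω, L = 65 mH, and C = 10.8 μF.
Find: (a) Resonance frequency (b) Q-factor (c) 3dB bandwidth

Step 1 — Resonance: ω₀ = 1/√(LC) = 1/√(0.065·1.08e-05) = 1194 rad/s.
Step 2 — f₀ = ω₀/(2π) = 190 Hz.
Step 3 — Parallel Q: Q = R/(ω₀L) = 50/(1194·0.065) = 0.6445.
Step 4 — Bandwidth: Δω = ω₀/Q = 1852 rad/s; BW = Δω/(2π) = 294.7 Hz.

(a) f₀ = 190 Hz  (b) Q = 0.6445  (c) BW = 294.7 Hz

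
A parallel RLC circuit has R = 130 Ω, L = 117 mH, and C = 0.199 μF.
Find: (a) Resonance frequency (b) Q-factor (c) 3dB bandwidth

Step 1 — Resonance: ω₀ = 1/√(LC) = 1/√(0.117·1.99e-07) = 6554 rad/s.
Step 2 — f₀ = ω₀/(2π) = 1043 Hz.
Step 3 — Parallel Q: Q = R/(ω₀L) = 130/(6554·0.117) = 0.1695.
Step 4 — Bandwidth: Δω = ω₀/Q = 3.865e+04 rad/s; BW = Δω/(2π) = 6152 Hz.

(a) f₀ = 1043 Hz  (b) Q = 0.1695  (c) BW = 6152 Hz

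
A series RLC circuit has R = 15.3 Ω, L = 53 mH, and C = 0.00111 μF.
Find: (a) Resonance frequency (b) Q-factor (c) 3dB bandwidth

Step 1 — Resonance: ω₀ = 1/√(LC) = 1/√(0.053·1.11e-09) = 1.304e+05 rad/s.
Step 2 — f₀ = ω₀/(2π) = 2.075e+04 Hz.
Step 3 — Series Q: Q = ω₀L/R = 1.304e+05·0.053/15.3 = 451.6.
Step 4 — Bandwidth: Δω = ω₀/Q = 288.7 rad/s; BW = Δω/(2π) = 45.94 Hz.

(a) f₀ = 2.075e+04 Hz  (b) Q = 451.6  (c) BW = 45.94 Hz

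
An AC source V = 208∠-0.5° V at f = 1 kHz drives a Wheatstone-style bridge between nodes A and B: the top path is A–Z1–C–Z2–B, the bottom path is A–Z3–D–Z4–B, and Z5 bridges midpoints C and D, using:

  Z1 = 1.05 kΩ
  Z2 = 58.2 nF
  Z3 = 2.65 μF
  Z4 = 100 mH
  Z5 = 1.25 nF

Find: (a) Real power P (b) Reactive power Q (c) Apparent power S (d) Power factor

Step 1 — Angular frequency: ω = 2π·f = 2π·1000 = 6283 rad/s.
Step 2 — Component impedances:
  Z1: Z = R = 1050 Ω
  Z2: Z = 1/(jωC) = -j/(ω·C) = 0 - j2735 Ω
  Z3: Z = 1/(jωC) = -j/(ω·C) = 0 - j60.06 Ω
  Z4: Z = jωL = j·6283·0.1 = 0 + j628.3 Ω
  Z5: Z = 1/(jωC) = -j/(ω·C) = 0 - j1.273e+05 Ω
Step 3 — Bridge requires nodal analysis (the Z5 bridge couples midpoints C and D, so the two paths cannot be reduced to a simple series/parallel combination). Setting node B to ground and injecting 1 A at node A, the 3-node admittance system at A, C, D solves to V_A = Z_AB = 57.89 + j688.9 Ω = 691.3∠85.2° Ω.
Step 4 — Source phasor: V = 208∠-0.5° V = 208 - j1.815 V.
Step 5 — Current: I = V / Z = 0.02258 - j0.3 A = 0.3009∠-85.7° A.
Step 6 — Complex power: S = V·I* = 5.241 + j62.37 VA.
Step 7 — Real power: P = Re(S) = 5.241 W.
Step 8 — Reactive power: Q = Im(S) = 62.37 VAR.
Step 9 — Apparent power: |S| = 62.58 VA.
Step 10 — Power factor: PF = P/|S| = 0.08374 (lagging).

(a) P = 5.241 W  (b) Q = 62.37 VAR  (c) S = 62.58 VA  (d) PF = 0.08374 (lagging)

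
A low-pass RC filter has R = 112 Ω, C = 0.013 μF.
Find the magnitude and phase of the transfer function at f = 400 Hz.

Step 1 — Angular frequency: ω = 2π·400 = 2513 rad/s.
Step 2 — Transfer function: H(jω) = 1/(1 + jωRC).
Step 3 — Denominator: 1 + jωRC = 1 + j·2513·112·1.3e-08 = 1 + j0.003659.
Step 4 — H = 1 - j0.003659.
Step 5 — Magnitude: |H| = 1 (-0.0 dB); phase: φ = -0.2°.

|H| = 1 (-0.0 dB), φ = -0.2°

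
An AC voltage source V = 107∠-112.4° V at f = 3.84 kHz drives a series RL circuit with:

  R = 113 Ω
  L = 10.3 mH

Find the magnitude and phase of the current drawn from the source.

Step 1 — Angular frequency: ω = 2π·f = 2π·3840 = 2.413e+04 rad/s.
Step 2 — Component impedances:
  R: Z = R = 113 Ω
  L: Z = jωL = j·2.413e+04·0.0103 = 0 + j248.5 Ω
Step 3 — Series combination: Z_total = R + L = 113 + j248.5 Ω = 273∠65.5° Ω.
Step 4 — Source phasor: V = 107∠-112.4° V = -40.77 - j98.93 V.
Step 5 — Ohm's law: I = V / Z_total = (-40.77 - j98.93) / (113 + j248.5) = -0.3917 - j0.01403 A.
Step 6 — Convert to polar: |I| = 0.3919 A, ∠I = -177.9°.

I = 0.3919∠-177.9° A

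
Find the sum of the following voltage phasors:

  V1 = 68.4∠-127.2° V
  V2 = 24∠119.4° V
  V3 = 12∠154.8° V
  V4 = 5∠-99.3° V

Step 1 — Convert each phasor to rectangular form:
  V1 = 68.4·(cos(-127.2°) + j·sin(-127.2°)) = -41.35 - j54.48 V
  V2 = 24·(cos(119.4°) + j·sin(119.4°)) = -11.78 + j20.91 V
  V3 = 12·(cos(154.8°) + j·sin(154.8°)) = -10.86 + j5.109 V
  V4 = 5·(cos(-99.3°) + j·sin(-99.3°)) = -0.808 - j4.934 V
Step 2 — Sum components: V_total = -64.8 - j33.4 V.
Step 3 — Convert to polar: |V_total| = 72.9 V, ∠V_total = -152.7°.

V_total = 72.9∠-152.7° V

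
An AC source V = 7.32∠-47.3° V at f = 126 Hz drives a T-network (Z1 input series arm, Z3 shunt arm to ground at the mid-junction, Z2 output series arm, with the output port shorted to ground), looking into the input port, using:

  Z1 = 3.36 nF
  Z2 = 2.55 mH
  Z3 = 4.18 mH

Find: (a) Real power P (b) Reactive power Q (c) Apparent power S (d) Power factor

Step 1 — Angular frequency: ω = 2π·f = 2π·126 = 791.7 rad/s.
Step 2 — Component impedances:
  Z1: Z = 1/(jωC) = -j/(ω·C) = 0 - j3.759e+05 Ω
  Z2: Z = jωL = j·791.7·0.00255 = 0 + j2.019 Ω
  Z3: Z = jωL = j·791.7·0.00418 = 0 + j3.309 Ω
Step 3 — With the output port shorted to ground, the output series arm Z2 runs from the junction to ground; the shunt arm Z3 also runs from the junction to ground. They appear in parallel: Z3 || Z2 = 0 + j1.254 Ω.
Step 4 — Series with input arm Z1: Z_in = Z1 + (Z3 || Z2) = 0 - j3.759e+05 Ω = 3.759e+05∠-90.0° Ω.
Step 5 — Source phasor: V = 7.32∠-47.3° V = 4.964 - j5.38 V.
Step 6 — Current: I = V / Z = 1.431e-05 + j1.32e-05 A = 1.947e-05∠42.7° A.
Step 7 — Complex power: S = V·I* = 0 - j0.0001425 VA.
Step 8 — Real power: P = Re(S) = 0 W.
Step 9 — Reactive power: Q = Im(S) = -0.0001425 VAR.
Step 10 — Apparent power: |S| = 0.0001425 VA.
Step 11 — Power factor: PF = P/|S| = 0 (leading).

(a) P = 0 W  (b) Q = -0.0001425 VAR  (c) S = 0.0001425 VA  (d) PF = 0 (leading)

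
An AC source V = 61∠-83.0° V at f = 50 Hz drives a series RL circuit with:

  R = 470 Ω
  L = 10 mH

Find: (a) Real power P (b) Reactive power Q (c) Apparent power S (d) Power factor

Step 1 — Angular frequency: ω = 2π·f = 2π·50 = 314.2 rad/s.
Step 2 — Component impedances:
  R: Z = R = 470 Ω
  L: Z = jωL = j·314.2·0.01 = 0 + j3.142 Ω
Step 3 — Series combination: Z_total = R + L = 470 + j3.142 Ω = 470∠0.4° Ω.
Step 4 — Source phasor: V = 61∠-83.0° V = 7.434 - j60.55 V.
Step 5 — Current: I = V / Z = 0.01496 - j0.1289 A = 0.1298∠-83.4° A.
Step 6 — Complex power: S = V·I* = 7.917 + j0.05292 VA.
Step 7 — Real power: P = Re(S) = 7.917 W.
Step 8 — Reactive power: Q = Im(S) = 0.05292 VAR.
Step 9 — Apparent power: |S| = 7.917 VA.
Step 10 — Power factor: PF = P/|S| = 1 (lagging).

(a) P = 7.917 W  (b) Q = 0.05292 VAR  (c) S = 7.917 VA  (d) PF = 1 (lagging)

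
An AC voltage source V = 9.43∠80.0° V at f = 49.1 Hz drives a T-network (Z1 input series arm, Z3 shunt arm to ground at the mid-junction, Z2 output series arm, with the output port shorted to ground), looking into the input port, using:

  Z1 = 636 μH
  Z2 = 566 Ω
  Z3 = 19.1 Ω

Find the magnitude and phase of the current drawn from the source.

Step 1 — Angular frequency: ω = 2π·f = 2π·49.1 = 308.5 rad/s.
Step 2 — Component impedances:
  Z1: Z = jωL = j·308.5·0.000636 = 0 + j0.1962 Ω
  Z2: Z = R = 566 Ω
  Z3: Z = R = 19.1 Ω
Step 3 — With the output port shorted to ground, the output series arm Z2 runs from the junction to ground; the shunt arm Z3 also runs from the junction to ground. They appear in parallel: Z3 || Z2 = 18.48 Ω.
Step 4 — Series with input arm Z1: Z_in = Z1 + (Z3 || Z2) = 18.48 + j0.1962 Ω = 18.48∠0.6° Ω.
Step 5 — Source phasor: V = 9.43∠80.0° V = 1.638 + j9.287 V.
Step 6 — Ohm's law: I = V / Z_total = (1.638 + j9.287) / (18.48 + j0.1962) = 0.09395 + j0.5016 A.
Step 7 — Convert to polar: |I| = 0.5103 A, ∠I = 79.4°.

I = 0.5103∠79.4° A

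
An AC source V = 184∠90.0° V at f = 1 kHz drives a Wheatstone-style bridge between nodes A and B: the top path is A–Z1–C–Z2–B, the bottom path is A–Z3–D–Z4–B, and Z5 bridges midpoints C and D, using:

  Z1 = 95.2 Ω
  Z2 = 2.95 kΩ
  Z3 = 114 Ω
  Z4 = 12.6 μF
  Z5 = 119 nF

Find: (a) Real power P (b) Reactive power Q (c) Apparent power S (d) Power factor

Step 1 — Angular frequency: ω = 2π·f = 2π·1000 = 6283 rad/s.
Step 2 — Component impedances:
  Z1: Z = R = 95.2 Ω
  Z2: Z = R = 2950 Ω
  Z3: Z = R = 114 Ω
  Z4: Z = 1/(jωC) = -j/(ω·C) = 0 - j12.63 Ω
  Z5: Z = 1/(jωC) = -j/(ω·C) = 0 - j1337 Ω
Step 3 — Bridge requires nodal analysis (the Z5 bridge couples midpoints C and D, so the two paths cannot be reduced to a simple series/parallel combination). Setting node B to ground and injecting 1 A at node A, the 3-node admittance system at A, C, D solves to V_A = Z_AB = 108.8 - j20.05 Ω = 110.7∠-10.4° Ω.
Step 4 — Source phasor: V = 184∠90.0° V = 0 + j184 V.
Step 5 — Current: I = V / Z = -0.3011 + j1.635 A = 1.662∠100.4° A.
Step 6 — Complex power: S = V·I* = 300.8 - j55.41 VA.
Step 7 — Real power: P = Re(S) = 300.8 W.
Step 8 — Reactive power: Q = Im(S) = -55.41 VAR.
Step 9 — Apparent power: |S| = 305.9 VA.
Step 10 — Power factor: PF = P/|S| = 0.9835 (leading).

(a) P = 300.8 W  (b) Q = -55.41 VAR  (c) S = 305.9 VA  (d) PF = 0.9835 (leading)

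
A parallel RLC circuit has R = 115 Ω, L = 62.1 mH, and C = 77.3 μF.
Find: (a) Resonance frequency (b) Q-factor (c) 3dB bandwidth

Step 1 — Resonance: ω₀ = 1/√(LC) = 1/√(0.0621·7.73e-05) = 456.4 rad/s.
Step 2 — f₀ = ω₀/(2π) = 72.64 Hz.
Step 3 — Parallel Q: Q = R/(ω₀L) = 115/(456.4·0.0621) = 4.057.
Step 4 — Bandwidth: Δω = ω₀/Q = 112.5 rad/s; BW = Δω/(2π) = 17.9 Hz.

(a) f₀ = 72.64 Hz  (b) Q = 4.057  (c) BW = 17.9 Hz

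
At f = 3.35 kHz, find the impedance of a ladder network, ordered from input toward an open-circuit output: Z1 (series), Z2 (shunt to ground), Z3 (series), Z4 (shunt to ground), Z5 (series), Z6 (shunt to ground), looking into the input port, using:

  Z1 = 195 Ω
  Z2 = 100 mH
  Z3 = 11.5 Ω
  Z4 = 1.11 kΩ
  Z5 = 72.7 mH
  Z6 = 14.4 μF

Step 1 — Angular frequency: ω = 2π·f = 2π·3350 = 2.105e+04 rad/s.
Step 2 — Component impedances:
  Z1: Z = R = 195 Ω
  Z2: Z = jωL = j·2.105e+04·0.1 = 0 + j2105 Ω
  Z3: Z = R = 11.5 Ω
  Z4: Z = R = 1110 Ω
  Z5: Z = jωL = j·2.105e+04·0.0727 = 0 + j1530 Ω
  Z6: Z = 1/(jωC) = -j/(ω·C) = 0 - j3.299 Ω
Step 3 — Ladder network (open output): work backward from the far end, alternating series and parallel combinations. Z_in = 632.2 + j544.6 Ω = 834.4∠40.7° Ω.

Z = 632.2 + j544.6 Ω = 834.4∠40.7° Ω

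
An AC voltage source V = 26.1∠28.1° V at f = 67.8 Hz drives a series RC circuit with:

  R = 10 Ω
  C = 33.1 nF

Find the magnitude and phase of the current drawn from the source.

Step 1 — Angular frequency: ω = 2π·f = 2π·67.8 = 426 rad/s.
Step 2 — Component impedances:
  R: Z = R = 10 Ω
  C: Z = 1/(jωC) = -j/(ω·C) = 0 - j7.092e+04 Ω
Step 3 — Series combination: Z_total = R + C = 10 - j7.092e+04 Ω = 7.092e+04∠-90.0° Ω.
Step 4 — Source phasor: V = 26.1∠28.1° V = 23.02 + j12.29 V.
Step 5 — Ohm's law: I = V / Z_total = (23.02 + j12.29) / (10 - j7.092e+04) = -0.0001733 + j0.0003247 A.
Step 6 — Convert to polar: |I| = 0.000368 A, ∠I = 118.1°.

I = 0.000368∠118.1° A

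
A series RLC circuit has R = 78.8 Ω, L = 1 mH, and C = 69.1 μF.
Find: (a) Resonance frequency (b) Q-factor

Step 1 — Resonance condition Im(Z)=0 gives ω₀ = 1/√(LC).
Step 2 — ω₀ = 1/√(0.001·6.91e-05) = 3804 rad/s.
Step 3 — f₀ = ω₀/(2π) = 605.5 Hz.
Step 4 — Series Q: Q = ω₀L/R = 3804·0.001/78.8 = 0.04828.

(a) f₀ = 605.5 Hz  (b) Q = 0.04828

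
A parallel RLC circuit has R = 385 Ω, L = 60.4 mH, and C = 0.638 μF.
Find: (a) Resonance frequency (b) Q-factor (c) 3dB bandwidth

Step 1 — Resonance: ω₀ = 1/√(LC) = 1/√(0.0604·6.38e-07) = 5094 rad/s.
Step 2 — f₀ = ω₀/(2π) = 810.8 Hz.
Step 3 — Parallel Q: Q = R/(ω₀L) = 385/(5094·0.0604) = 1.251.
Step 4 — Bandwidth: Δω = ω₀/Q = 4071 rad/s; BW = Δω/(2π) = 647.9 Hz.

(a) f₀ = 810.8 Hz  (b) Q = 1.251  (c) BW = 647.9 Hz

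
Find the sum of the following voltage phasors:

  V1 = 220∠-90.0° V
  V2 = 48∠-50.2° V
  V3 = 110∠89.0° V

Step 1 — Convert each phasor to rectangular form:
  V1 = 220·(cos(-90.0°) + j·sin(-90.0°)) = 0 - j220 V
  V2 = 48·(cos(-50.2°) + j·sin(-50.2°)) = 30.73 - j36.88 V
  V3 = 110·(cos(89.0°) + j·sin(89.0°)) = 1.92 + j110 V
Step 2 — Sum components: V_total = 32.65 - j146.9 V.
Step 3 — Convert to polar: |V_total| = 150.5 V, ∠V_total = -77.5°.

V_total = 150.5∠-77.5° V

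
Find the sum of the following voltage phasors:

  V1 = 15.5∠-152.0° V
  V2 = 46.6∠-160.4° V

Step 1 — Convert each phasor to rectangular form:
  V1 = 15.5·(cos(-152.0°) + j·sin(-152.0°)) = -13.69 - j7.277 V
  V2 = 46.6·(cos(-160.4°) + j·sin(-160.4°)) = -43.9 - j15.63 V
Step 2 — Sum components: V_total = -57.59 - j22.91 V.
Step 3 — Convert to polar: |V_total| = 61.98 V, ∠V_total = -158.3°.

V_total = 61.98∠-158.3° V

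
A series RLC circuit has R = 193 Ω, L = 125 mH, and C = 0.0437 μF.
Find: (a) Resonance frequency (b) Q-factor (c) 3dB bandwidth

Step 1 — Resonance: ω₀ = 1/√(LC) = 1/√(0.125·4.37e-08) = 1.353e+04 rad/s.
Step 2 — f₀ = ω₀/(2π) = 2153 Hz.
Step 3 — Series Q: Q = ω₀L/R = 1.353e+04·0.125/193 = 8.763.
Step 4 — Bandwidth: Δω = ω₀/Q = 1544 rad/s; BW = Δω/(2π) = 245.7 Hz.

(a) f₀ = 2153 Hz  (b) Q = 8.763  (c) BW = 245.7 Hz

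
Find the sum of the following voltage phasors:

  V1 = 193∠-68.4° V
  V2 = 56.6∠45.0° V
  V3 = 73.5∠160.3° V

Step 1 — Convert each phasor to rectangular form:
  V1 = 193·(cos(-68.4°) + j·sin(-68.4°)) = 71.05 - j179.4 V
  V2 = 56.6·(cos(45.0°) + j·sin(45.0°)) = 40.02 + j40.02 V
  V3 = 73.5·(cos(160.3°) + j·sin(160.3°)) = -69.2 + j24.78 V
Step 2 — Sum components: V_total = 41.87 - j114.6 V.
Step 3 — Convert to polar: |V_total| = 122.1 V, ∠V_total = -69.9°.

V_total = 122.1∠-69.9° V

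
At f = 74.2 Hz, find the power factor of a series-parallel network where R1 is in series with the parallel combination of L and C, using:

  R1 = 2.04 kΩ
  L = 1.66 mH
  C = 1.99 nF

Step 1 — Angular frequency: ω = 2π·f = 2π·74.2 = 466.2 rad/s.
Step 2 — Component impedances:
  R1: Z = R = 2040 Ω
  L: Z = jωL = j·466.2·0.00166 = 0 + j0.7739 Ω
  C: Z = 1/(jωC) = -j/(ω·C) = 0 - j1.078e+06 Ω
Step 3 — Parallel branch: L || C = 1/(1/L + 1/C) = 0 + j0.7739 Ω.
Step 4 — Series with R1: Z_total = R1 + (L || C) = 2040 + j0.7739 Ω = 2040∠0.0° Ω.
Step 5 — Power factor: PF = cos(φ) = Re(Z)/|Z| = 2040/2040 = 1.
Step 6 — Type: Im(Z) = 0.7739 ⇒ lagging (phase φ = 0.0°).

PF = 1 (lagging, φ = 0.0°)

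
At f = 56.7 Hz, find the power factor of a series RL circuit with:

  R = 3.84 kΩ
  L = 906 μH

Step 1 — Angular frequency: ω = 2π·f = 2π·56.7 = 356.3 rad/s.
Step 2 — Component impedances:
  R: Z = R = 3840 Ω
  L: Z = jωL = j·356.3·0.000906 = 0 + j0.3228 Ω
Step 3 — Series combination: Z_total = R + L = 3840 + j0.3228 Ω = 3840∠0.0° Ω.
Step 4 — Power factor: PF = cos(φ) = Re(Z)/|Z| = 3840/3840 = 1.
Step 5 — Type: Im(Z) = 0.3228 ⇒ lagging (phase φ = 0.0°).

PF = 1 (lagging, φ = 0.0°)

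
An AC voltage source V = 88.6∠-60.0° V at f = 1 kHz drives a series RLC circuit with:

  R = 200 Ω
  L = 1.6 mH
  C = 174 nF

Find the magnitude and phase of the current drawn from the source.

Step 1 — Angular frequency: ω = 2π·f = 2π·1000 = 6283 rad/s.
Step 2 — Component impedances:
  R: Z = R = 200 Ω
  L: Z = jωL = j·6283·0.0016 = 0 + j10.05 Ω
  C: Z = 1/(jωC) = -j/(ω·C) = 0 - j914.7 Ω
Step 3 — Series combination: Z_total = R + L + C = 200 - j904.6 Ω = 926.5∠-77.5° Ω.
Step 4 — Source phasor: V = 88.6∠-60.0° V = 44.3 - j76.73 V.
Step 5 — Ohm's law: I = V / Z_total = (44.3 - j76.73) / (200 - j904.6) = 0.09119 + j0.02881 A.
Step 6 — Convert to polar: |I| = 0.09563 A, ∠I = 17.5°.

I = 0.09563∠17.5° A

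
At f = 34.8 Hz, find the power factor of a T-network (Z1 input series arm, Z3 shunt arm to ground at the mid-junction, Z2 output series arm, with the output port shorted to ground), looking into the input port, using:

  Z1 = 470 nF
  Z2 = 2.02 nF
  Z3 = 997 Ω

Step 1 — Angular frequency: ω = 2π·f = 2π·34.8 = 218.7 rad/s.
Step 2 — Component impedances:
  Z1: Z = 1/(jωC) = -j/(ω·C) = 0 - j9731 Ω
  Z2: Z = 1/(jωC) = -j/(ω·C) = 0 - j2.264e+06 Ω
  Z3: Z = R = 997 Ω
Step 3 — With the output port shorted to ground, the output series arm Z2 runs from the junction to ground; the shunt arm Z3 also runs from the junction to ground. They appear in parallel: Z3 || Z2 = 997 - j0.439 Ω.
Step 4 — Series with input arm Z1: Z_in = Z1 + (Z3 || Z2) = 997 - j9731 Ω = 9782∠-84.2° Ω.
Step 5 — Power factor: PF = cos(φ) = Re(Z)/|Z| = 997/9782 = 0.1019.
Step 6 — Type: Im(Z) = -9731 ⇒ leading (phase φ = -84.2°).

PF = 0.1019 (leading, φ = -84.2°)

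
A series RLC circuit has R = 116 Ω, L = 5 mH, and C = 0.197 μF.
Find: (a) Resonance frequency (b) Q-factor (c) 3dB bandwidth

Step 1 — Resonance: ω₀ = 1/√(LC) = 1/√(0.005·1.97e-07) = 3.186e+04 rad/s.
Step 2 — f₀ = ω₀/(2π) = 5071 Hz.
Step 3 — Series Q: Q = ω₀L/R = 3.186e+04·0.005/116 = 1.373.
Step 4 — Bandwidth: Δω = ω₀/Q = 2.32e+04 rad/s; BW = Δω/(2π) = 3692 Hz.

(a) f₀ = 5071 Hz  (b) Q = 1.373  (c) BW = 3692 Hz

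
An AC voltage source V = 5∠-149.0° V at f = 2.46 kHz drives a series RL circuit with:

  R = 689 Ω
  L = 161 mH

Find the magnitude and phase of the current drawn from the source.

Step 1 — Angular frequency: ω = 2π·f = 2π·2460 = 1.546e+04 rad/s.
Step 2 — Component impedances:
  R: Z = R = 689 Ω
  L: Z = jωL = j·1.546e+04·0.161 = 0 + j2489 Ω
Step 3 — Series combination: Z_total = R + L = 689 + j2489 Ω = 2582∠74.5° Ω.
Step 4 — Source phasor: V = 5∠-149.0° V = -4.286 - j2.575 V.
Step 5 — Ohm's law: I = V / Z_total = (-4.286 - j2.575) / (689 + j2489) = -0.001404 + j0.001334 A.
Step 6 — Convert to polar: |I| = 0.001936 A, ∠I = 136.5°.

I = 0.001936∠136.5° A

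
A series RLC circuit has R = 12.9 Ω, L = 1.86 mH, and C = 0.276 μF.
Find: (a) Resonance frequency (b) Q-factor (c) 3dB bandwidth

Step 1 — Resonance: ω₀ = 1/√(LC) = 1/√(0.00186·2.76e-07) = 4.414e+04 rad/s.
Step 2 — f₀ = ω₀/(2π) = 7024 Hz.
Step 3 — Series Q: Q = ω₀L/R = 4.414e+04·0.00186/12.9 = 6.364.
Step 4 — Bandwidth: Δω = ω₀/Q = 6935 rad/s; BW = Δω/(2π) = 1104 Hz.

(a) f₀ = 7024 Hz  (b) Q = 6.364  (c) BW = 1104 Hz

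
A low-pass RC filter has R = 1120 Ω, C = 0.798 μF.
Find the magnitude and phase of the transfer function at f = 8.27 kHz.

Step 1 — Angular frequency: ω = 2π·8270 = 5.196e+04 rad/s.
Step 2 — Transfer function: H(jω) = 1/(1 + jωRC).
Step 3 — Denominator: 1 + jωRC = 1 + j·5.196e+04·1120·7.98e-07 = 1 + j46.44.
Step 4 — H = 0.0004634 - j0.02152.
Step 5 — Magnitude: |H| = 0.02153 (-33.3 dB); phase: φ = -88.8°.

|H| = 0.02153 (-33.3 dB), φ = -88.8°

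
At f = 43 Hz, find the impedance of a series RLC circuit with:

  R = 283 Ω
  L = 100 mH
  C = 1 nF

Step 1 — Angular frequency: ω = 2π·f = 2π·43 = 270.2 rad/s.
Step 2 — Component impedances:
  R: Z = R = 283 Ω
  L: Z = jωL = j·270.2·0.1 = 0 + j27.02 Ω
  C: Z = 1/(jωC) = -j/(ω·C) = 0 - j3.701e+06 Ω
Step 3 — Series combination: Z_total = R + L + C = 283 - j3.701e+06 Ω = 3.701e+06∠-90.0° Ω.

Z = 283 - j3.701e+06 Ω = 3.701e+06∠-90.0° Ω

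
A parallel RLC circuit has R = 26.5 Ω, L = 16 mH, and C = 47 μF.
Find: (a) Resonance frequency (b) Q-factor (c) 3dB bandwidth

Step 1 — Resonance: ω₀ = 1/√(LC) = 1/√(0.016·4.7e-05) = 1153 rad/s.
Step 2 — f₀ = ω₀/(2π) = 183.5 Hz.
Step 3 — Parallel Q: Q = R/(ω₀L) = 26.5/(1153·0.016) = 1.436.
Step 4 — Bandwidth: Δω = ω₀/Q = 802.9 rad/s; BW = Δω/(2π) = 127.8 Hz.

(a) f₀ = 183.5 Hz  (b) Q = 1.436  (c) BW = 127.8 Hz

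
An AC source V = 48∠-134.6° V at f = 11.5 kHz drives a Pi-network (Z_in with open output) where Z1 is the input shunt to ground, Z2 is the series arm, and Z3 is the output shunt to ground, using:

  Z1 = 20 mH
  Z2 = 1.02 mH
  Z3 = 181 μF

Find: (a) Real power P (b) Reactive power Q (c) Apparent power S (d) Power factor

Step 1 — Angular frequency: ω = 2π·f = 2π·1.15e+04 = 7.226e+04 rad/s.
Step 2 — Component impedances:
  Z1: Z = jωL = j·7.226e+04·0.02 = 0 + j1445 Ω
  Z2: Z = jωL = j·7.226e+04·0.00102 = 0 + j73.7 Ω
  Z3: Z = 1/(jωC) = -j/(ω·C) = 0 - j0.07646 Ω
Step 3 — With open output, the series arm Z2 and the output shunt Z3 appear in series to ground: Z2 + Z3 = 0 + j73.63 Ω.
Step 4 — Parallel with input shunt Z1: Z_in = Z1 || (Z2 + Z3) = 0 + j70.06 Ω = 70.06∠90.0° Ω.
Step 5 — Source phasor: V = 48∠-134.6° V = -33.7 - j34.18 V.
Step 6 — Current: I = V / Z = -0.4879 + j0.4811 A = 0.6852∠135.4° A.
Step 7 — Complex power: S = V·I* = 0 + j32.89 VA.
Step 8 — Real power: P = Re(S) = 0 W.
Step 9 — Reactive power: Q = Im(S) = 32.89 VAR.
Step 10 — Apparent power: |S| = 32.89 VA.
Step 11 — Power factor: PF = P/|S| = 0 (lagging).

(a) P = 0 W  (b) Q = 32.89 VAR  (c) S = 32.89 VA  (d) PF = 0 (lagging)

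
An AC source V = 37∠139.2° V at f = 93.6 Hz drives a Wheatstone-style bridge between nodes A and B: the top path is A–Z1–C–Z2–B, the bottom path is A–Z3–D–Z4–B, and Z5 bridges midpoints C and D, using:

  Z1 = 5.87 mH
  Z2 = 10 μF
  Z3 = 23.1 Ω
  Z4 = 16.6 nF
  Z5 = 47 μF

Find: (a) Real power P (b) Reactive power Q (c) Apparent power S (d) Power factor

Step 1 — Angular frequency: ω = 2π·f = 2π·93.6 = 588.1 rad/s.
Step 2 — Component impedances:
  Z1: Z = jωL = j·588.1·0.00587 = 0 + j3.452 Ω
  Z2: Z = 1/(jωC) = -j/(ω·C) = 0 - j170 Ω
  Z3: Z = R = 23.1 Ω
  Z4: Z = 1/(jωC) = -j/(ω·C) = 0 - j1.024e+05 Ω
  Z5: Z = 1/(jωC) = -j/(ω·C) = 0 - j36.18 Ω
Step 3 — Bridge requires nodal analysis (the Z5 bridge couples midpoints C and D, so the two paths cannot be reduced to a simple series/parallel combination). Setting node B to ground and injecting 1 A at node A, the 3-node admittance system at A, C, D solves to V_A = Z_AB = 0.1657 - j166.1 Ω = 166.1∠-89.9° Ω.
Step 4 — Source phasor: V = 37∠139.2° V = -28.01 + j24.18 V.
Step 5 — Current: I = V / Z = -0.1457 - j0.1685 A = 0.2228∠-130.9° A.
Step 6 — Complex power: S = V·I* = 0.008228 - j8.244 VA.
Step 7 — Real power: P = Re(S) = 0.008228 W.
Step 8 — Reactive power: Q = Im(S) = -8.244 VAR.
Step 9 — Apparent power: |S| = 8.244 VA.
Step 10 — Power factor: PF = P/|S| = 0.0009981 (leading).

(a) P = 0.008228 W  (b) Q = -8.244 VAR  (c) S = 8.244 VA  (d) PF = 0.0009981 (leading)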